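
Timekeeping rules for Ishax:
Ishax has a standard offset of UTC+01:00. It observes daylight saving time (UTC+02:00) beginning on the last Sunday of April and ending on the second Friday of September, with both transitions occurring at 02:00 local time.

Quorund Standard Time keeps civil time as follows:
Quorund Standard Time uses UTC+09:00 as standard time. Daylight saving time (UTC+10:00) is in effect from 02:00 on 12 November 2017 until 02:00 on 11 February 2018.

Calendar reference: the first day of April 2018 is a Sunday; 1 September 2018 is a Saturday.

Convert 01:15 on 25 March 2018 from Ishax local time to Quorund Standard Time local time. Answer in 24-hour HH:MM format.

09:15

1 April 2018 is a Sunday, so Sundays fall on 1, 8, 15, 22, 29; the last is April 29.
1 September 2018 is a Saturday, so the first Friday is September 7 and the second is September 14.
25 March 2018 is outside the daylight-saving period (29 April – 14 September), so Ishax is on standard time, UTC+01:00.
01:15 Ishax − 1h = 00:15 UTC.
At the standard offset (UTC+09:00), 00:15 UTC + 9h = 09:15 Quorund Standard Time standard time.
Daylight saving runs 12 November 2017 – 11 February 2018; the standard-time date in Quorund Standard Time, 25 March 2018, is outside that window, so Quorund Standard Time is on standard time at UTC+09:00.
00:15 UTC + 9h = 09:15 Quorund Standard Time.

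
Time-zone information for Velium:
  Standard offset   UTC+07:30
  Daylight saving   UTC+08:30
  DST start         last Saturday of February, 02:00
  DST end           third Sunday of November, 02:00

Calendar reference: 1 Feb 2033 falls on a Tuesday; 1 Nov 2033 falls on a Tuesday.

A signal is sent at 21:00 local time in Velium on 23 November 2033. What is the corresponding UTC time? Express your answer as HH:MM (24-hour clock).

13:30

1 February 2033 is a Tuesday, so Saturdays fall on 5, 12, 19, 26; the last is February 26.
1 November 2033 is a Tuesday, so the first Sunday is November 6 and the third is November 20.
23 November 2033 is outside the daylight-saving period (26 February – 20 November), so Velium is on standard time, UTC+07:30.
21:00 local − 7h30m = 13:30 UTC.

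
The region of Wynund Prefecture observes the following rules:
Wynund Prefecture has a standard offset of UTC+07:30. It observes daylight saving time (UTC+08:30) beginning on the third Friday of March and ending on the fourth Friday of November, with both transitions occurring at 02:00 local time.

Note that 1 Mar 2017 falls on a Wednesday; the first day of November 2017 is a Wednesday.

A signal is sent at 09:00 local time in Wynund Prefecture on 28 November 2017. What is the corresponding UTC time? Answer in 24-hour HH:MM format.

01:30

1 March 2017 is a Wednesday, so the first Friday is March 3 and the third is March 17.
1 November 2017 is a Wednesday, so the first Friday is November 3 and the fourth is November 24.
28 November 2017 is outside the daylight-saving period (17 March – 24 November), so Wynund Prefecture is on standard time, UTC+07:30.
09:00 local − 7h30m = 01:30 UTC.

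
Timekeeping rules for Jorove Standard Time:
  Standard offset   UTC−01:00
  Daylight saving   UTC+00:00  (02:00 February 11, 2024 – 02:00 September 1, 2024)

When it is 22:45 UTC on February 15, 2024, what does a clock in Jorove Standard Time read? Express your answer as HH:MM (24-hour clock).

At the standard offset (UTC−01:00), 22:45 UTC − 1h = 21:45 Jorove Standard Time standard time.
The standard-time date in Jorove Standard Time, February 15, 2024, lies within the daylight-saving period (11 February – 1 September), so Jorove Standard Time is on daylight time, UTC+00:00.
22:45 UTC + 0h = 22:45 local.

22:45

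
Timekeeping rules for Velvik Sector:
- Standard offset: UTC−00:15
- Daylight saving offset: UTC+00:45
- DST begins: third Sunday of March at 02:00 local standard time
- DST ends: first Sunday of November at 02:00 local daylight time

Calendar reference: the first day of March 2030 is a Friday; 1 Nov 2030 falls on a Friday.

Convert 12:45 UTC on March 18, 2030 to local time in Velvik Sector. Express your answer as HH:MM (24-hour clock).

13:30

1 March 2030 is a Friday, so the first Sunday is March 3 and the third is March 17.
1 November 2030 is a Friday, so the first Sunday is November 3.
At the standard offset (UTC−00:15), 12:45 UTC − 0h15m = 12:30 Velvik Sector standard time.
Daylight saving runs 17 March – 3 November; the standard-time date in Velvik Sector, March 18, 2030, is inside that window, so Velvik Sector is at UTC+00:45.
12:45 UTC + 0h45m = 13:30 local.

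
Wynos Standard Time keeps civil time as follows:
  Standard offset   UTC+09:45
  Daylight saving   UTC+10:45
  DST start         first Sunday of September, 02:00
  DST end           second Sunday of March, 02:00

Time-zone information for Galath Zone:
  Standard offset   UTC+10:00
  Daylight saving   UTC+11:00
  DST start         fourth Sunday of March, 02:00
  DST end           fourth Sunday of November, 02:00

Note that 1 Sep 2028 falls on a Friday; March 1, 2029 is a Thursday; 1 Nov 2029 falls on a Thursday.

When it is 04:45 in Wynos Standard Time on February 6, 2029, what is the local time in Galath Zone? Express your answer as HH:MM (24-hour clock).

04:00

1 September 2028 is a Friday, so the first Sunday is September 3.
1 March 2029 is a Thursday, so the first Sunday is March 4 and the second is March 11.
February 6, 2029 lies within the daylight-saving period (3 September 2028 – 11 March 2029), so Wynos Standard Time is on daylight time, UTC+10:45.
04:45 Wynos Standard Time − 10h45m = 18:00 UTC (rolling into the previous day, 5 February 2029).
1 March 2029 is a Thursday, so the first Sunday is March 4 and the fourth is March 25.
1 November 2029 is a Thursday, so the first Sunday is November 4 and the fourth is November 25.
At the standard offset (UTC+10:00), 18:00 UTC + 10h = 04:00 Galath Zone standard time (rolling into the next day, 6 February 2029).
Daylight saving runs 25 March – 25 November; the standard-time date in Galath Zone, February 6, 2029, is outside that window, so Galath Zone is on standard time at UTC+10:00.
18:00 UTC + 10h = 04:00 Galath Zone (rolling into the next day, 6 February 2029).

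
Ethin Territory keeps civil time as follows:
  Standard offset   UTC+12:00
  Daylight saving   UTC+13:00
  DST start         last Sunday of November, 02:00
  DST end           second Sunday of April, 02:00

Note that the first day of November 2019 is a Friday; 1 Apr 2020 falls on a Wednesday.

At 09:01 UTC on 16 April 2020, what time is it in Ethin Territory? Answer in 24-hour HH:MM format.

1 November 2019 is a Friday, so Sundays fall on 3, 10, 17, 24; the last is November 24.
1 April 2020 is a Wednesday, so the first Sunday is April 5 and the second is April 12.
At the standard offset (UTC+12:00), 09:01 UTC + 12h = 21:01 Ethin Territory standard time.
The standard-time date in Ethin Territory, 16 April 2020, is outside the daylight-saving period (24 November 2019 – 12 April 2020), so Ethin Territory is on standard time, UTC+12:00.
09:01 UTC + 12h = 21:01 local.

21:01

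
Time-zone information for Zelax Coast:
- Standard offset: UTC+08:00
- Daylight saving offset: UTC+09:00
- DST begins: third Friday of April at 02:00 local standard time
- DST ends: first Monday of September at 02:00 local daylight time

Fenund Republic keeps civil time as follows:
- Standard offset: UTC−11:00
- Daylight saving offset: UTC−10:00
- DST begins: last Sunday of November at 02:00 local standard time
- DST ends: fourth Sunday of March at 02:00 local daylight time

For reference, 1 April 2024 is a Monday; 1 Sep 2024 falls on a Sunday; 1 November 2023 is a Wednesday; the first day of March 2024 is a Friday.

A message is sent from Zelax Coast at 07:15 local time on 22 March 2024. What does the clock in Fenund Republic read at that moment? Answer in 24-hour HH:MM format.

1 April 2024 is a Monday, so the first Friday is April 5 and the third is April 19.
1 September 2024 is a Sunday, so the first Monday is September 2.
22 March 2024 is outside the daylight-saving period (19 April – 2 September), so Zelax Coast is on standard time, UTC+08:00.
07:15 Zelax Coast − 8h = 23:15 UTC (rolling into the previous day, 21 March 2024).
1 November 2023 is a Wednesday, so Sundays fall on 5, 12, 19, 26; the last is November 26.
1 March 2024 is a Friday, so the first Sunday is March 3 and the fourth is March 24.
At the standard offset (UTC−11:00), 23:15 UTC − 11h = 12:15 Fenund Republic standard time.
Daylight saving runs 26 November 2023 – 24 March 2024; the standard-time date in Fenund Republic, 21 March 2024, is inside that window, so Fenund Republic is at UTC−10:00.
23:15 UTC − 10h = 13:15 Fenund Republic.

13:15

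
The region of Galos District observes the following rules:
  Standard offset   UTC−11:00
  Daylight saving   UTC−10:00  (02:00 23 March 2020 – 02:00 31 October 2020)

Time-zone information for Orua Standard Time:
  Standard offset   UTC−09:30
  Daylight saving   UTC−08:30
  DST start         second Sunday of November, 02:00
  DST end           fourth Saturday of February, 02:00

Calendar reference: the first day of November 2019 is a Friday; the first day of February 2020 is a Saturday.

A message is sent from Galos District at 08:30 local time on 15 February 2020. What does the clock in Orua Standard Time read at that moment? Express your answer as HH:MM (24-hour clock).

15 February 2020 does not fall between 23 March and 31 October, so daylight saving is not in effect and Galos District is at UTC−11:00.
08:30 Galos District + 11h = 19:30 UTC.
1 November 2019 is a Friday, so the first Sunday is November 3 and the second is November 10.
1 February 2020 is a Saturday, so the first Saturday is February 1 and the fourth is February 22.
At the standard offset (UTC−09:30), 19:30 UTC − 9h30m = 10:00 Orua Standard Time standard time.
The standard-time date in Orua Standard Time, 15 February 2020, falls between 10 November 2019 and 22 February 2020, so daylight saving is in effect and Orua Standard Time is at UTC−08:30.
19:30 UTC − 8h30m = 11:00 Orua Standard Time.

11:00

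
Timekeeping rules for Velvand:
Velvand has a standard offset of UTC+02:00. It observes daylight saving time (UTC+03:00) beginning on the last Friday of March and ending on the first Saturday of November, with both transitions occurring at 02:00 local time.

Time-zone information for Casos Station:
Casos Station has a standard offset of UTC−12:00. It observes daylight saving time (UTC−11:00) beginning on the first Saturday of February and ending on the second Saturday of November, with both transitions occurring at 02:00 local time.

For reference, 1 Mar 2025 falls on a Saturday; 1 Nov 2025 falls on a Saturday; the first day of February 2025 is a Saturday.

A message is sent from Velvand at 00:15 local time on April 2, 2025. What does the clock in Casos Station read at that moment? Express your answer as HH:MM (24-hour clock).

10:15

1 March 2025 is a Saturday, so Fridays fall on 7, 14, 21, 28; the last is March 28.
1 November 2025 is a Saturday, so the first Saturday is November 1.
Daylight saving runs 28 March – 1 November; April 2, 2025 is inside that window, so Velvand is at UTC+03:00.
00:15 Velvand − 3h = 21:15 UTC (rolling into the previous day, 1 April 2025).
1 February 2025 is a Saturday, so the first Saturday is February 1.
1 November 2025 is a Saturday, so the first Saturday is November 1 and the second is November 8.
At the standard offset (UTC−12:00), 21:15 UTC − 12h = 09:15 Casos Station standard time.
Daylight saving runs 1 February – 8 November; the standard-time date in Casos Station, April 1, 2025, is inside that window, so Casos Station is at UTC−11:00.
21:15 UTC − 11h = 10:15 Casos Station.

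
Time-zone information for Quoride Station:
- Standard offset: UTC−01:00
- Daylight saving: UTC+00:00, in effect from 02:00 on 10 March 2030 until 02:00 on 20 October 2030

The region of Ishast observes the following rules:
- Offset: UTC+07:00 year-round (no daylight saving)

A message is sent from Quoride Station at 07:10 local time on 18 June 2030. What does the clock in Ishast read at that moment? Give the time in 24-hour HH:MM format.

18 June 2030 falls between 10 March and 20 October, so daylight saving is in effect and Quoride Station is at UTC+00:00.
07:10 Quoride Station − 0h = 07:10 UTC.
Ishast has no daylight saving, so its offset is UTC+07:00 year-round.
07:10 UTC + 7h = 14:10 Ishast.

14:10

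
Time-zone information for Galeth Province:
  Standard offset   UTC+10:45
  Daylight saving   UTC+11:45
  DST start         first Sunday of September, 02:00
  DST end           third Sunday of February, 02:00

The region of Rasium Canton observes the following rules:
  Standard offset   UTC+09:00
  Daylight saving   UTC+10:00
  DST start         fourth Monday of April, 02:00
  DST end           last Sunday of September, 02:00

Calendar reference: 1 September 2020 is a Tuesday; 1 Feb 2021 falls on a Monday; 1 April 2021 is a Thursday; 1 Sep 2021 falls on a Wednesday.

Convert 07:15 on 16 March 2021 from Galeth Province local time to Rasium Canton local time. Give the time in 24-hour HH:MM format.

05:30

1 September 2020 is a Tuesday, so the first Sunday is September 6.
1 February 2021 is a Monday, so the first Sunday is February 7 and the third is February 21.
Daylight saving runs 6 September 2020 – 21 February 2021; 16 March 2021 is outside that window, so Galeth Province is on standard time at UTC+10:45.
07:15 Galeth Province − 10h45m = 20:30 UTC (rolling into the previous day, 15 March 2021).
1 April 2021 is a Thursday, so the first Monday is April 5 and the fourth is April 26.
1 September 2021 is a Wednesday, so Sundays fall on 5, 12, 19, 26; the last is September 26.
At the standard offset (UTC+09:00), 20:30 UTC + 9h = 05:30 Rasium Canton standard time (rolling into the next day, 16 March 2021).
Daylight saving runs 26 April – 26 September; the standard-time date in Rasium Canton, 16 March 2021, is outside that window, so Rasium Canton is on standard time at UTC+09:00.
20:30 UTC + 9h = 05:30 Rasium Canton (rolling into the next day, 16 March 2021).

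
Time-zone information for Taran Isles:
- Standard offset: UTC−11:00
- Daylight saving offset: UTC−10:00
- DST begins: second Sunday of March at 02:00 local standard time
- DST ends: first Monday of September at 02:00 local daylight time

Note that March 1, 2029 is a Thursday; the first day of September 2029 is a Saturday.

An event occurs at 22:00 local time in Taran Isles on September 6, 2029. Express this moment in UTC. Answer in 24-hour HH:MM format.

1 March 2029 is a Thursday, so the first Sunday is March 4 and the second is March 11.
1 September 2029 is a Saturday, so the first Monday is September 3.
September 6, 2029 is outside the daylight-saving period (11 March – 3 September), so Taran Isles is on standard time, UTC−11:00.
22:00 local + 11h = 09:00 UTC (rolling into the next day, 7 September 2029).

09:00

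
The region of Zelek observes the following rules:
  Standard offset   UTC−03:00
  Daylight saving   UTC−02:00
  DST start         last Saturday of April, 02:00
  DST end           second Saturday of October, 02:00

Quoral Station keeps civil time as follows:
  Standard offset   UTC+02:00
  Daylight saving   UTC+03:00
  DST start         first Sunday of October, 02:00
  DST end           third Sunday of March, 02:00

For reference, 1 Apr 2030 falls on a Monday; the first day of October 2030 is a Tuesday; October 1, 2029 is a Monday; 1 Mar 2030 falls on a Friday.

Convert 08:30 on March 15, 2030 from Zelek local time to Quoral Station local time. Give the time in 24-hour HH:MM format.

14:30

1 April 2030 is a Monday, so Saturdays fall on 6, 13, 20, 27; the last is April 27.
1 October 2030 is a Tuesday, so the first Saturday is October 5 and the second is October 12.
March 15, 2030 is outside the daylight-saving period (27 April – 12 October), so Zelek is on standard time, UTC−03:00.
08:30 Zelek + 3h = 11:30 UTC.
1 October 2029 is a Monday, so the first Sunday is October 7.
1 March 2030 is a Friday, so the first Sunday is March 3 and the third is March 17.
At the standard offset (UTC+02:00), 11:30 UTC + 2h = 13:30 Quoral Station standard time.
The standard-time date in Quoral Station, March 15, 2030, lies within the daylight-saving period (7 October 2029 – 17 March 2030), so Quoral Station is on daylight time, UTC+03:00.
11:30 UTC + 3h = 14:30 Quoral Station.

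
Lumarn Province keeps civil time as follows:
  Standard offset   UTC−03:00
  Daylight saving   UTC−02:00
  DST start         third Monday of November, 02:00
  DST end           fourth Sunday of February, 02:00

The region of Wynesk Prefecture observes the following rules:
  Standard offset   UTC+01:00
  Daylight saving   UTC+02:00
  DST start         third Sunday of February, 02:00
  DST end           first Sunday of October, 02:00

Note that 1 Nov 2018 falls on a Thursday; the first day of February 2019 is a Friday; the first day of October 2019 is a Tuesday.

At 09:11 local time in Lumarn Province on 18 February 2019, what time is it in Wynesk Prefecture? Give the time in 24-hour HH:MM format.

1 November 2018 is a Thursday, so the first Monday is November 5 and the third is November 19.
1 February 2019 is a Friday, so the first Sunday is February 3 and the fourth is February 24.
18 February 2019 falls between 19 November 2018 and 24 February 2019, so daylight saving is in effect and Lumarn Province is at UTC−02:00.
09:11 Lumarn Province + 2h = 11:11 UTC.
1 February 2019 is a Friday, so the first Sunday is February 3 and the third is February 17.
1 October 2019 is a Tuesday, so the first Sunday is October 6.
At the standard offset (UTC+01:00), 11:11 UTC + 1h = 12:11 Wynesk Prefecture standard time.
Daylight saving runs 17 February – 6 October; the standard-time date in Wynesk Prefecture, 18 February 2019, is inside that window, so Wynesk Prefecture is at UTC+02:00.
11:11 UTC + 2h = 13:11 Wynesk Prefecture.

13:11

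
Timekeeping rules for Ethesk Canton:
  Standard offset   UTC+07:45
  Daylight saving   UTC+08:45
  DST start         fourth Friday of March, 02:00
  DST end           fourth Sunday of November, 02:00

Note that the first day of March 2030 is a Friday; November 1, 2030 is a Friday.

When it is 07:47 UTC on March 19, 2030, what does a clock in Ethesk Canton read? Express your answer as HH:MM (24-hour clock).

15:32

1 March 2030 is a Friday, so the first Friday is March 1 and the fourth is March 22.
1 November 2030 is a Friday, so the first Sunday is November 3 and the fourth is November 24.
At the standard offset (UTC+07:45), 07:47 UTC + 7h45m = 15:32 Ethesk Canton standard time.
The standard-time date in Ethesk Canton, March 19, 2030, does not fall between 22 March and 24 November, so daylight saving is not in effect and Ethesk Canton is at UTC+07:45.
07:47 UTC + 7h45m = 15:32 local.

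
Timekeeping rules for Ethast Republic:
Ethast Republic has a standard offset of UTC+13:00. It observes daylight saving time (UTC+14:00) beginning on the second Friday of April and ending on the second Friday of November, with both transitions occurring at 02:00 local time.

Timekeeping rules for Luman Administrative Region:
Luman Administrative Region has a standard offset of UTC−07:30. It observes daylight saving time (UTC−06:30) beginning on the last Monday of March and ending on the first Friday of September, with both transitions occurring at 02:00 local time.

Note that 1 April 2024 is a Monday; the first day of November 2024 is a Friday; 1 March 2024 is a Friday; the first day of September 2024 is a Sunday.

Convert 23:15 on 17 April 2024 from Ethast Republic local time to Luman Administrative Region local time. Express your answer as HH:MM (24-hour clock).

1 April 2024 is a Monday, so the first Friday is April 5 and the second is April 12.
1 November 2024 is a Friday, so the first Friday is November 1 and the second is November 8.
17 April 2024 lies within the daylight-saving period (12 April – 8 November), so Ethast Republic is on daylight time, UTC+14:00.
23:15 Ethast Republic − 14h = 09:15 UTC.
1 March 2024 is a Friday, so Mondays fall on 4, 11, 18, 25; the last is March 25.
1 September 2024 is a Sunday, so the first Friday is September 6.
At the standard offset (UTC−07:30), 09:15 UTC − 7h30m = 01:45 Luman Administrative Region standard time.
The standard-time date in Luman Administrative Region, 17 April 2024, falls between 25 March and 6 September, so daylight saving is in effect and Luman Administrative Region is at UTC−06:30.
09:15 UTC − 6h30m = 02:45 Luman Administrative Region.

02:45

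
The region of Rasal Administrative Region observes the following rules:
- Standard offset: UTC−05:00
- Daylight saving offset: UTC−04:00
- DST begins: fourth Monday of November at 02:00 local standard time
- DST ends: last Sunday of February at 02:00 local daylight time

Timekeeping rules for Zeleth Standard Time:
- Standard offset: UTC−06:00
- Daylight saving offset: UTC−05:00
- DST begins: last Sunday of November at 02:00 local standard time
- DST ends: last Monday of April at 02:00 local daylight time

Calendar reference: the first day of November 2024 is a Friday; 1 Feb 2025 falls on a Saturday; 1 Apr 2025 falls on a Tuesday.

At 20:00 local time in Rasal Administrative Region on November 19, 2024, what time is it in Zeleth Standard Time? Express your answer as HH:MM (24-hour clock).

1 November 2024 is a Friday, so the first Monday is November 4 and the fourth is November 25.
1 February 2025 is a Saturday, so Sundays fall on 2, 9, 16, 23; the last is February 23.
November 19, 2024 is outside the daylight-saving period (25 November 2024 – 23 February 2025), so Rasal Administrative Region is on standard time, UTC−05:00.
20:00 Rasal Administrative Region + 5h = 01:00 UTC (rolling into the next day, 20 November 2024).
1 November 2024 is a Friday, so Sundays fall on 3, 10, 17, 24; the last is November 24.
1 April 2025 is a Tuesday, so Mondays fall on 7, 14, 21, 28; the last is April 28.
At the standard offset (UTC−06:00), 01:00 UTC − 6h = 19:00 Zeleth Standard Time standard time (rolling into the previous day, 19 November 2024).
Daylight saving runs 24 November 2024 – 28 April 2025; the standard-time date in Zeleth Standard Time, November 19, 2024, is outside that window, so Zeleth Standard Time is on standard time at UTC−06:00.
01:00 UTC − 6h = 19:00 Zeleth Standard Time (rolling into the previous day, 19 November 2024).

19:00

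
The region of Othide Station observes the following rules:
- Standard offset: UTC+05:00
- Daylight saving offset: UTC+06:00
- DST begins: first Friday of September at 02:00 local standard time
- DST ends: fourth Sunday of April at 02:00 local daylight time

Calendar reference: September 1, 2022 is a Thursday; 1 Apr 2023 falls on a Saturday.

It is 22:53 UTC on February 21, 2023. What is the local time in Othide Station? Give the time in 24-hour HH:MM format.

04:53

1 September 2022 is a Thursday, so the first Friday is September 2.
1 April 2023 is a Saturday, so the first Sunday is April 2 and the fourth is April 23.
At the standard offset (UTC+05:00), 22:53 UTC + 5h = 03:53 Othide Station standard time (rolling into the next day, 22 February 2023).
The standard-time date in Othide Station, February 22, 2023, falls between 2 September 2022 and 23 April 2023, so daylight saving is in effect and Othide Station is at UTC+06:00.
22:53 UTC + 6h = 04:53 local (rolling into the next day, 22 February 2023).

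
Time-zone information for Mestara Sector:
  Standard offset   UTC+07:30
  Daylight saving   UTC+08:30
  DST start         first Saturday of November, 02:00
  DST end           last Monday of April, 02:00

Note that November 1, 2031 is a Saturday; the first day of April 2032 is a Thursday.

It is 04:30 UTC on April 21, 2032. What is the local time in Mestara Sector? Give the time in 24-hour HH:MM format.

13:00

1 November 2031 is a Saturday, so the first Saturday is November 1.
1 April 2032 is a Thursday, so Mondays fall on 5, 12, 19, 26; the last is April 26.
At the standard offset (UTC+07:30), 04:30 UTC + 7h30m = 12:00 Mestara Sector standard time.
The standard-time date in Mestara Sector, April 21, 2032, lies within the daylight-saving period (1 November 2031 – 26 April 2032), so Mestara Sector is on daylight time, UTC+08:30.
04:30 UTC + 8h30m = 13:00 local.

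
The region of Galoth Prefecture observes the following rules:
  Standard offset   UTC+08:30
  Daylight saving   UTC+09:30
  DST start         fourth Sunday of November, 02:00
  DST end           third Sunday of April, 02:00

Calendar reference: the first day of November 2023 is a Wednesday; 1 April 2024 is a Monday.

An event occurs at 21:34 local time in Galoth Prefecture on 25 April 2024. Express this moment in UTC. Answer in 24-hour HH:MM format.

13:04

1 November 2023 is a Wednesday, so the first Sunday is November 5 and the fourth is November 26.
1 April 2024 is a Monday, so the first Sunday is April 7 and the third is April 21.
25 April 2024 does not fall between 26 November 2023 and 21 April 2024, so daylight saving is not in effect and Galoth Prefecture is at UTC+08:30.
21:34 local − 8h30m = 13:04 UTC.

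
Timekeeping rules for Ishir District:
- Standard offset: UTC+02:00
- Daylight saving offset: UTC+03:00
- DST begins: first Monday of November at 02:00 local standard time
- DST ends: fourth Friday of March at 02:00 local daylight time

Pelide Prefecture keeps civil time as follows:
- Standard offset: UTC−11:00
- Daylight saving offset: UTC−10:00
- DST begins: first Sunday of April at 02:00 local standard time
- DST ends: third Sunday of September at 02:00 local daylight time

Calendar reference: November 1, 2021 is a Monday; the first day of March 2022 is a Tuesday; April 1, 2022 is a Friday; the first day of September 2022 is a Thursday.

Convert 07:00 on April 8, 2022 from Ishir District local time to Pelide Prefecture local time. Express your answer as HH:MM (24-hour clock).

1 November 2021 is a Monday, so the first Monday is November 1.
1 March 2022 is a Tuesday, so the first Friday is March 4 and the fourth is March 25.
Daylight saving runs 1 November 2021 – 25 March 2022; April 8, 2022 is outside that window, so Ishir District is on standard time at UTC+02:00.
07:00 Ishir District − 2h = 05:00 UTC.
1 April 2022 is a Friday, so the first Sunday is April 3.
1 September 2022 is a Thursday, so the first Sunday is September 4 and the third is September 18.
At the standard offset (UTC−11:00), 05:00 UTC − 11h = 18:00 Pelide Prefecture standard time (rolling into the previous day, 7 April 2022).
The standard-time date in Pelide Prefecture, April 7, 2022, falls between 3 April and 18 September, so daylight saving is in effect and Pelide Prefecture is at UTC−10:00.
05:00 UTC − 10h = 19:00 Pelide Prefecture (rolling into the previous day, 7 April 2022).

19:00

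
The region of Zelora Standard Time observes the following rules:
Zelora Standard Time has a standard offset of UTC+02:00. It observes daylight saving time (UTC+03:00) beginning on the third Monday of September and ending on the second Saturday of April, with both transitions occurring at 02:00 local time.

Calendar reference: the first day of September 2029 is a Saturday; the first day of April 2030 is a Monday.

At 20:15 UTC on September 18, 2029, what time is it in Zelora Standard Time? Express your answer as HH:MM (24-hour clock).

1 September 2029 is a Saturday, so the first Monday is September 3 and the third is September 17.
1 April 2030 is a Monday, so the first Saturday is April 6 and the second is April 13.
At the standard offset (UTC+02:00), 20:15 UTC + 2h = 22:15 Zelora Standard Time standard time.
The standard-time date in Zelora Standard Time, September 18, 2029, falls between 17 September 2029 and 13 April 2030, so daylight saving is in effect and Zelora Standard Time is at UTC+03:00.
20:15 UTC + 3h = 23:15 local.

23:15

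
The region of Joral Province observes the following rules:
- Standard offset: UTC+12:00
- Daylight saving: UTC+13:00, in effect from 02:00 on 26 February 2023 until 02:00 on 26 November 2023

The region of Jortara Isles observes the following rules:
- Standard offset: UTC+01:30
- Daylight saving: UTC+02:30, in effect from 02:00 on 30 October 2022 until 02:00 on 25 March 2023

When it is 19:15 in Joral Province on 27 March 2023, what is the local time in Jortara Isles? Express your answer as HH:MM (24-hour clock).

07:45

27 March 2023 lies within the daylight-saving period (26 February – 26 November), so Joral Province is on daylight time, UTC+13:00.
19:15 Joral Province − 13h = 06:15 UTC.
At the standard offset (UTC+01:30), 06:15 UTC + 1h30m = 07:45 Jortara Isles standard time.
Daylight saving runs 30 October 2022 – 25 March 2023; the standard-time date in Jortara Isles, 27 March 2023, is outside that window, so Jortara Isles is on standard time at UTC+01:30.
06:15 UTC + 1h30m = 07:45 Jortara Isles.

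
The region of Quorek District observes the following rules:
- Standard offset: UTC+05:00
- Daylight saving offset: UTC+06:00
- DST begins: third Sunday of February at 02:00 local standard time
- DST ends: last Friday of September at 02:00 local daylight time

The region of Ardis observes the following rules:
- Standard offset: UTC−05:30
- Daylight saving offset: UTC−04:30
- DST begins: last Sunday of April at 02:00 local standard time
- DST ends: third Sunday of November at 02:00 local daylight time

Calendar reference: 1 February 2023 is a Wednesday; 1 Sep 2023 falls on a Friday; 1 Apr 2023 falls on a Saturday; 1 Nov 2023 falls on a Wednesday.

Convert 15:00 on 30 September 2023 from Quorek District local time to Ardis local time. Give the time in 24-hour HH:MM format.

05:30

1 February 2023 is a Wednesday, so the first Sunday is February 5 and the third is February 19.
1 September 2023 is a Friday, so Fridays fall on 1, 8, 15, 22, 29; the last is September 29.
Daylight saving runs 19 February – 29 September; 30 September 2023 is outside that window, so Quorek District is on standard time at UTC+05:00.
15:00 Quorek District − 5h = 10:00 UTC.
1 April 2023 is a Saturday, so Sundays fall on 2, 9, 16, 23, 30; the last is April 30.
1 November 2023 is a Wednesday, so the first Sunday is November 5 and the third is November 19.
At the standard offset (UTC−05:30), 10:00 UTC − 5h30m = 04:30 Ardis standard time.
The standard-time date in Ardis, 30 September 2023, falls between 30 April and 19 November, so daylight saving is in effect and Ardis is at UTC−04:30.
10:00 UTC − 4h30m = 05:30 Ardis.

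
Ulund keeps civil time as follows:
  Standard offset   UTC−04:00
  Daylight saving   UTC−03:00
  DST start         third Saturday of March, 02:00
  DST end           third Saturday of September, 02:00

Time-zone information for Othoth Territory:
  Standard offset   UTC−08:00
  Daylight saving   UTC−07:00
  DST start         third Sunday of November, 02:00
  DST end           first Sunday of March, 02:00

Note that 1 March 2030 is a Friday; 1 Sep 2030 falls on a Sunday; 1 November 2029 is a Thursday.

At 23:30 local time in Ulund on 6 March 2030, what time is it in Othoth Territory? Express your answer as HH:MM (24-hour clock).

19:30

1 March 2030 is a Friday, so the first Saturday is March 2 and the third is March 16.
1 September 2030 is a Sunday, so the first Saturday is September 7 and the third is September 21.
6 March 2030 does not fall between 16 March and 21 September, so daylight saving is not in effect and Ulund is at UTC−04:00.
23:30 Ulund + 4h = 03:30 UTC (rolling into the next day, 7 March 2030).
1 November 2029 is a Thursday, so the first Sunday is November 4 and the third is November 18.
1 March 2030 is a Friday, so the first Sunday is March 3.
At the standard offset (UTC−08:00), 03:30 UTC − 8h = 19:30 Othoth Territory standard time (rolling into the previous day, 6 March 2030).
The standard-time date in Othoth Territory, 6 March 2030, is outside the daylight-saving period (18 November 2029 – 3 March 2030), so Othoth Territory is on standard time, UTC−08:00.
03:30 UTC − 8h = 19:30 Othoth Territory (rolling into the previous day, 6 March 2030).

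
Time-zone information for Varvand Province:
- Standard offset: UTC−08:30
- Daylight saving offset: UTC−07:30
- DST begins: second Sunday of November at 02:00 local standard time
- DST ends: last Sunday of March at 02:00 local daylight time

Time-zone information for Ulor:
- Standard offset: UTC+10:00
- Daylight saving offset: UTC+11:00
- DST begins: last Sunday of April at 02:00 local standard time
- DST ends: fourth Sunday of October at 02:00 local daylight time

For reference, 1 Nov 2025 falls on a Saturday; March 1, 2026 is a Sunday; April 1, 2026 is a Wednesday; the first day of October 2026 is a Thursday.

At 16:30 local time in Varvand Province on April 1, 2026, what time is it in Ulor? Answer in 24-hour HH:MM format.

11:00

1 November 2025 is a Saturday, so the first Sunday is November 2 and the second is November 9.
1 March 2026 is a Sunday, so Sundays fall on 1, 8, 15, 22, 29; the last is March 29.
Daylight saving runs 9 November 2025 – 29 March 2026; April 1, 2026 is outside that window, so Varvand Province is on standard time at UTC−08:30.
16:30 Varvand Province + 8h30m = 01:00 UTC (rolling into the next day, 2 April 2026).
1 April 2026 is a Wednesday, so Sundays fall on 5, 12, 19, 26; the last is April 26.
1 October 2026 is a Thursday, so the first Sunday is October 4 and the fourth is October 25.
At the standard offset (UTC+10:00), 01:00 UTC + 10h = 11:00 Ulor standard time.
Daylight saving runs 26 April – 25 October; the standard-time date in Ulor, April 2, 2026, is outside that window, so Ulor is on standard time at UTC+10:00.
01:00 UTC + 10h = 11:00 Ulor.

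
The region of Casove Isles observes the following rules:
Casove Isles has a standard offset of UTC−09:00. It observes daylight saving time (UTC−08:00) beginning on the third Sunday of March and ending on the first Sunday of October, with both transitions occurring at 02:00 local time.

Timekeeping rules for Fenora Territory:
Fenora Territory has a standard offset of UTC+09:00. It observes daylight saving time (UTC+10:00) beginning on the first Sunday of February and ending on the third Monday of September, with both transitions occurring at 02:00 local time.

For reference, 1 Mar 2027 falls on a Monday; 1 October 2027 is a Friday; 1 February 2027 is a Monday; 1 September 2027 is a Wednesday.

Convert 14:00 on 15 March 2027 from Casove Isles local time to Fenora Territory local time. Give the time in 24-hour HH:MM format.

1 March 2027 is a Monday, so the first Sunday is March 7 and the third is March 21.
1 October 2027 is a Friday, so the first Sunday is October 3.
15 March 2027 is outside the daylight-saving period (21 March – 3 October), so Casove Isles is on standard time, UTC−09:00.
14:00 Casove Isles + 9h = 23:00 UTC.
1 February 2027 is a Monday, so the first Sunday is February 7.
1 September 2027 is a Wednesday, so the first Monday is September 6 and the third is September 20.
At the standard offset (UTC+09:00), 23:00 UTC + 9h = 08:00 Fenora Territory standard time (rolling into the next day, 16 March 2027).
The standard-time date in Fenora Territory, 16 March 2027, falls between 7 February and 20 September, so daylight saving is in effect and Fenora Territory is at UTC+10:00.
23:00 UTC + 10h = 09:00 Fenora Territory (rolling into the next day, 16 March 2027).

09:00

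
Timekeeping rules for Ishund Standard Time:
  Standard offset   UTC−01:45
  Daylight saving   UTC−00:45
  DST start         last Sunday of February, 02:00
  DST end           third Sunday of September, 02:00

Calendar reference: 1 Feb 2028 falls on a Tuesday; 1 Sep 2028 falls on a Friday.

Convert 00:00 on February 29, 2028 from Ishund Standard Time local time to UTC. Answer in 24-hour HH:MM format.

00:45

1 February 2028 is a Tuesday, so Sundays fall on 6, 13, 20, 27; the last is February 27.
1 September 2028 is a Friday, so the first Sunday is September 3 and the third is September 17.
February 29, 2028 lies within the daylight-saving period (27 February – 17 September), so Ishund Standard Time is on daylight time, UTC−00:45.
00:00 local + 0h45m = 00:45 UTC.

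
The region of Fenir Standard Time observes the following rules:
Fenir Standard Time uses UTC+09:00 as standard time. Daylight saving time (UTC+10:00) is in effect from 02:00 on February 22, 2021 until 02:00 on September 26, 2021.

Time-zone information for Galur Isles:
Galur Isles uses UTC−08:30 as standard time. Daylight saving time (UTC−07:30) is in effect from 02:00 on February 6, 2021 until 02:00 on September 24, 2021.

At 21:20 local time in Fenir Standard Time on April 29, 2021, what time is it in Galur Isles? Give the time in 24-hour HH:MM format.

03:50

April 29, 2021 falls between 22 February and 26 September, so daylight saving is in effect and Fenir Standard Time is at UTC+10:00.
21:20 Fenir Standard Time − 10h = 11:20 UTC.
At the standard offset (UTC−08:30), 11:20 UTC − 8h30m = 02:50 Galur Isles standard time.
Daylight saving runs 6 February – 24 September; the standard-time date in Galur Isles, April 29, 2021, is inside that window, so Galur Isles is at UTC−07:30.
11:20 UTC − 7h30m = 03:50 Galur Isles.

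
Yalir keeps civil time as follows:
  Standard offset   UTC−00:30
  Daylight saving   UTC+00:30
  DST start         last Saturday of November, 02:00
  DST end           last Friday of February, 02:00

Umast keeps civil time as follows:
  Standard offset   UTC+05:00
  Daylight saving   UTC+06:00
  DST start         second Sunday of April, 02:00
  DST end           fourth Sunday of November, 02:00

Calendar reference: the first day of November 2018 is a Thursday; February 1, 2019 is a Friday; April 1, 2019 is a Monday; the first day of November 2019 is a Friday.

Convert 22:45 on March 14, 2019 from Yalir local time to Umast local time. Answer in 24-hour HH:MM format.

1 November 2018 is a Thursday, so Saturdays fall on 3, 10, 17, 24; the last is November 24.
1 February 2019 is a Friday, so Fridays fall on 1, 8, 15, 22; the last is February 22.
Daylight saving runs 24 November 2018 – 22 February 2019; March 14, 2019 is outside that window, so Yalir is on standard time at UTC−00:30.
22:45 Yalir + 0h30m = 23:15 UTC.
1 April 2019 is a Monday, so the first Sunday is April 7 and the second is April 14.
1 November 2019 is a Friday, so the first Sunday is November 3 and the fourth is November 24.
At the standard offset (UTC+05:00), 23:15 UTC + 5h = 04:15 Umast standard time (rolling into the next day, 15 March 2019).
Daylight saving runs 14 April – 24 November; the standard-time date in Umast, March 15, 2019, is outside that window, so Umast is on standard time at UTC+05:00.
23:15 UTC + 5h = 04:15 Umast (rolling into the next day, 15 March 2019).

04:15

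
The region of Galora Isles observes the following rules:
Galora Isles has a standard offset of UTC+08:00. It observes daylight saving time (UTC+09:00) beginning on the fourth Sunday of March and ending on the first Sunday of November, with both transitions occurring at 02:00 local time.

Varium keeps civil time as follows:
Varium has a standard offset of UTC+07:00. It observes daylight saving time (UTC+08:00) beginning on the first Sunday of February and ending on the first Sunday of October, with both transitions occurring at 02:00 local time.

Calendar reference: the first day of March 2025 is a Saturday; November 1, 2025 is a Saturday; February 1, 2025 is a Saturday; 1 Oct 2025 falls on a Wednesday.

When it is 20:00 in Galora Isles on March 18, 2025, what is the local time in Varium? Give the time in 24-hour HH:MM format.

1 March 2025 is a Saturday, so the first Sunday is March 2 and the fourth is March 23.
1 November 2025 is a Saturday, so the first Sunday is November 2.
Daylight saving runs 23 March – 2 November; March 18, 2025 is outside that window, so Galora Isles is on standard time at UTC+08:00.
20:00 Galora Isles − 8h = 12:00 UTC.
1 February 2025 is a Saturday, so the first Sunday is February 2.
1 October 2025 is a Wednesday, so the first Sunday is October 5.
At the standard offset (UTC+07:00), 12:00 UTC + 7h = 19:00 Varium standard time.
The standard-time date in Varium, March 18, 2025, lies within the daylight-saving period (2 February – 5 October), so Varium is on daylight time, UTC+08:00.
12:00 UTC + 8h = 20:00 Varium.

20:00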